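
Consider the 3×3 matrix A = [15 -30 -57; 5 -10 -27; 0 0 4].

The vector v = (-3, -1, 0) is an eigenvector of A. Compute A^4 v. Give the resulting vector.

(-1875, -625, 0)

First find the eigenvalue: Av = (-15, -5, 0) = 5·(-3, -1, 0), so λ = 5.
Then A^4 v = λ^4·v = 5^4·(-3, -1, 0) = 625·(-3, -1, 0) = (-1875, -625, 0).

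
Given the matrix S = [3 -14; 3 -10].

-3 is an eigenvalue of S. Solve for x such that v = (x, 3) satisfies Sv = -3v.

We need (S + 3I)v = 0.
S + 3I = [[6, -14], [3, -7]].
Row 1: (6)·x + (-14)·3 = 0
Row 2: (3)·x + (-7)·3 = 0
Solving gives x = 7.
Check: S·(7, 3) = (-21, -9) = -3·(7, 3).

7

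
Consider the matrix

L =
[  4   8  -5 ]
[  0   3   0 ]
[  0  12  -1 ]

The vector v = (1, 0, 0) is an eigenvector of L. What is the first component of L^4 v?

First find the eigenvalue: Lv = (4, 0, 0) = 4·(1, 0, 0), so λ = 4.
Then L^4 v = λ^4·v = 4^4·(1, 0, 0) = 256·(1, 0, 0) = (256, 0, 0).

256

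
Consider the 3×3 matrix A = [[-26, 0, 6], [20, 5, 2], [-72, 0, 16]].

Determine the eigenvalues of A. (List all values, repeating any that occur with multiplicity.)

Compute the characteristic polynomial p(μ) = det(μI - A).
Expanding the 3×3 determinant: p(μ) = μ^3 + 5μ^2 - 34μ - 80.
Try μ = -2: p(-2) = 0, so -2 is a root.
Dividing by (μ + 2) leaves μ^2 + 3μ - 40.
The quadratic factors as (μ + 8)·(μ - 5).
Eigenvalues: -8, -2, 5.

-8, -2, 5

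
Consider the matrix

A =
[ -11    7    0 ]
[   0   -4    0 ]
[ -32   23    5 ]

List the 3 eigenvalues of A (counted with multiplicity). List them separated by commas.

-11, -4, 5

Set up det(sI - A) = 0.
Expanding the 3×3 determinant: p(s) = s^3 + 10s^2 - 31s - 220.
Rational-root test: s = -4 gives p(-4) = 0.
Dividing by (s + 4) leaves s^2 + 6s - 55.
The quadratic factors as (s + 11)·(s - 5).
Eigenvalues: -11, -4, 5.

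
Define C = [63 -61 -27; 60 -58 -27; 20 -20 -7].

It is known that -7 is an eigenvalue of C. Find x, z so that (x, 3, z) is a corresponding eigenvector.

3, 1

We need (C + 7I)v = 0.
C + 7I = [[70, -61, -27], [60, -51, -27], [20, -20, 0]].
Row 1: (70)·x + (-61)·3 + (-27)·z = 0
Row 2: (60)·x + (-51)·3 + (-27)·z = 0
Row 3: (20)·x + (-20)·3 + (0)·z = 0
Solving gives x = 3, z = 1.
Check: C·(3, 3, 1) = (-21, -21, -7) = -7·(3, 3, 1).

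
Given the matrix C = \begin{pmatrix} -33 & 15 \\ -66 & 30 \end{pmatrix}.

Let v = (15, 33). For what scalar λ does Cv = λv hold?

Compute Cv: C·(15, 33) = (0, 0).
Since Cv = λv, compare component 1: 0 = λ·15, so λ = 0.

0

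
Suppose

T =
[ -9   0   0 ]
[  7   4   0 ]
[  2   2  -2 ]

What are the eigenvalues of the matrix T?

-9, -2, 4

T is lower triangular, so its eigenvalues are the diagonal entries.
Diagonal: -9, 4, -2.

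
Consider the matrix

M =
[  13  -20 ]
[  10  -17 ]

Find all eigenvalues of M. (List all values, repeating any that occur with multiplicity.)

-7, 3

det(M - λI) = (13 - λ)(-17 - λ) - (-20)·(10) = λ^2 + 4λ - 21.
This factors as (λ + 7)·(λ - 3) = 0.
Eigenvalues: -7, 3.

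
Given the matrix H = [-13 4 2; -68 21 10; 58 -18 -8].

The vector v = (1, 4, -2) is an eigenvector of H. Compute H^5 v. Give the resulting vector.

First find the eigenvalue: Hv = (-1, -4, 2) = -1·(1, 4, -2), so λ = -1.
Then H^5 v = λ^5·v = (-1)^5·(1, 4, -2) = -1·(1, 4, -2) = (-1, -4, 2).

(-1, -4, 2)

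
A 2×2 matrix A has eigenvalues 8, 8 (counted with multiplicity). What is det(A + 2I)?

If A has eigenvalues 8, 8, then A + 2I has eigenvalues 10, 10.
det(A + 2I) = (10) · (10) = 100.

100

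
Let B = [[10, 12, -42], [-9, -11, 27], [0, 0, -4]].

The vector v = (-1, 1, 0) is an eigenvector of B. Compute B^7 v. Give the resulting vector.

First find the eigenvalue: Bv = (2, -2, 0) = -2·(-1, 1, 0), so λ = -2.
Then B^7 v = λ^7·v = (-2)^7·(-1, 1, 0) = -128·(-1, 1, 0) = (128, -128, 0).

(128, -128, 0)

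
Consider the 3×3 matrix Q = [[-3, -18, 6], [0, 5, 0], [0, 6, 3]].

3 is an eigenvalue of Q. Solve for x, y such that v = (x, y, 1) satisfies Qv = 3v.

1, 0

We need (Q - 3I)v = 0.
Q - 3I = [[-6, -18, 6], [0, 2, 0], [0, 6, 0]].
Row 1: (-6)·x + (-18)·y + (6)·1 = 0
Row 2: (0)·x + (2)·y + (0)·1 = 0
Row 3: (0)·x + (6)·y + (0)·1 = 0
Solving gives x = 1, y = 0.
Check: Q·(1, 0, 1) = (3, 0, 3) = 3·(1, 0, 1).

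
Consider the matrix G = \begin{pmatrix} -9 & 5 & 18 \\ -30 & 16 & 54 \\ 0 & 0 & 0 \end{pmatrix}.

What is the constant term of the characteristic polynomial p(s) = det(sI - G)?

p(0) = det(0·I − G) = det(−G) = (−1)^3·det(G).
det(G) = 0, so p(0) = 0.

0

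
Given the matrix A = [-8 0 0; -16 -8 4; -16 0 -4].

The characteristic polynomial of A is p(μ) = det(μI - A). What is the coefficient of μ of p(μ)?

128

p(μ) = μ^3 + 20μ^2 + 128μ + 256.
The coefficient of μ is 128.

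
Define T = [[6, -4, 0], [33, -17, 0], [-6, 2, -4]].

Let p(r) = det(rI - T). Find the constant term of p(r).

p(r) = r^3 + 15r^2 + 74r + 120.
The constant term is 120.

120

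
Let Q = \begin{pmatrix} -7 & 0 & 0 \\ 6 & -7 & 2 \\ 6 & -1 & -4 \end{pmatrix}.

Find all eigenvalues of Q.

Set up det(λI - Q) = 0.
Cofactor expansion gives p(λ) = λ^3 + 18λ^2 + 107λ + 210.
Rational-root test: λ = -5 gives p(-5) = 0.
Dividing by (λ + 5) leaves λ^2 + 13λ + 42.
The quadratic factors as (λ + 7)·(λ + 6).
Eigenvalues: -7, -6, -5.

-7, -6, -5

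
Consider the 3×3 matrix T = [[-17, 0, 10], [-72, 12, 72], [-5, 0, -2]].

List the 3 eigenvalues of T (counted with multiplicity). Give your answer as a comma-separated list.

-12, -7, 12

The characteristic polynomial is p(μ) = det(μI - T).
Expanding along the first row, p(μ) = μ^3 + 7μ^2 - 144μ - 1008.
Rational-root test: μ = 12 gives p(12) = 0.
Dividing by (μ - 12) leaves μ^2 + 19μ + 84.
The quadratic factors as (μ + 12)·(μ + 7).
Eigenvalues: -12, -7, 12.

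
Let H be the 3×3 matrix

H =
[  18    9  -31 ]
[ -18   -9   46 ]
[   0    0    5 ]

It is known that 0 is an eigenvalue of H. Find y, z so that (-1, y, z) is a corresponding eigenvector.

We need (H)v = 0.
H = [[18, 9, -31], [-18, -9, 46], [0, 0, 5]].
Row 1: (18)·-1 + (9)·y + (-31)·z = 0
Row 2: (-18)·-1 + (-9)·y + (46)·z = 0
Row 3: (0)·-1 + (0)·y + (5)·z = 0
Solving gives y = 2, z = 0.
Check: H·(-1, 2, 0) = (0, 0, 0) = 0·(-1, 2, 0).

2, 0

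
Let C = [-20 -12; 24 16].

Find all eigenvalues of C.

det(C - lambda·I) = (-20 - lambda)(16 - lambda) - (-12)·(24) = lambda^2 + 4·lambda - 32.
This factors as (lambda + 8)·(lambda - 4) = 0.
Eigenvalues: -8, 4.

-8, 4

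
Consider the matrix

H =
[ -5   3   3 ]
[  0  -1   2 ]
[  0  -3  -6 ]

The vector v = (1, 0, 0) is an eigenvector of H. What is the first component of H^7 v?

-78125

First find the eigenvalue: Hv = (-5, 0, 0) = -5·(1, 0, 0), so λ = -5.
Then H^7 v = λ^7·v = (-5)^7·(1, 0, 0) = -78125·(1, 0, 0) = (-78125, 0, 0).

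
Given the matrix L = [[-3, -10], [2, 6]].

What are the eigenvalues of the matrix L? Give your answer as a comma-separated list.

det(L - tI) = (-3 - t)(6 - t) - (-10)·(2) = t^2 - 3t + 2.
This factors as (t - 1)·(t - 2) = 0.
Eigenvalues: 1, 2.

1, 2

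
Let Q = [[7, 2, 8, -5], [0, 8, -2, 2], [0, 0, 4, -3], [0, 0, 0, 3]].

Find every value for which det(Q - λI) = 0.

Q is upper triangular, so its eigenvalues are the diagonal entries.
Diagonal: 7, 8, 4, 3.

3, 4, 7, 8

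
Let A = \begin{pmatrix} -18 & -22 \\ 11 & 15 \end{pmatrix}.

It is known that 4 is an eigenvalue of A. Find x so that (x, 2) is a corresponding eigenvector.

We need (A - 4I)v = 0.
A - 4I = [[-22, -22], [11, 11]].
Row 1: (-22)·x + (-22)·2 = 0
Row 2: (11)·x + (11)·2 = 0
Solving gives x = -2.
Check: A·(-2, 2) = (-8, 8) = 4·(-2, 2).

-2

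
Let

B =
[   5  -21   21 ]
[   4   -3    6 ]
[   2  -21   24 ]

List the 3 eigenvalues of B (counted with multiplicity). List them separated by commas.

3, 11, 12

Set up det(λI - B) = 0.
Expanding the 3×3 determinant: p(λ) = λ^3 - 26λ^2 + 201λ - 396.
Rational-root test: λ = 3 gives p(3) = 0.
Factor out (λ - 3): p(λ) = (λ - 3)·(λ^2 - 23λ + 132).
The quadratic factors as (λ - 11)·(λ - 12).
Eigenvalues: 3, 11, 12.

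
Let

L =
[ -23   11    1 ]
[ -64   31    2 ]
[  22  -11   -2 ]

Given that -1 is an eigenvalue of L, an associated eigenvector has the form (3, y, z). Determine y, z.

We need (L + 1I)v = 0.
L + 1I = [[-22, 11, 1], [-64, 32, 2], [22, -11, -1]].
Row 1: (-22)·3 + (11)·y + (1)·z = 0
Row 2: (-64)·3 + (32)·y + (2)·z = 0
Row 3: (22)·3 + (-11)·y + (-1)·z = 0
Solving gives y = 6, z = 0.
Check: L·(3, 6, 0) = (-3, -6, 0) = -1·(3, 6, 0).

6, 0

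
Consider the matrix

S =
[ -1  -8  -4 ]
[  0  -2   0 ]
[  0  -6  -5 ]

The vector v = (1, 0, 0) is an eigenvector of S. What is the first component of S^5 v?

-1

First find the eigenvalue: Sv = (-1, 0, 0) = -1·(1, 0, 0), so λ = -1.
Then S^5 v = λ^5·v = (-1)^5·(1, 0, 0) = -1·(1, 0, 0) = (-1, 0, 0).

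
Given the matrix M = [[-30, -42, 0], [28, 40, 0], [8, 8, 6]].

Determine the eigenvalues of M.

Set up det(λI - M) = 0.
Expanding along the first row, p(λ) = λ^3 - 16λ^2 + 36λ + 144.
Rational-root test: λ = -2 gives p(-2) = 0.
Dividing by (λ + 2) leaves λ^2 - 18λ + 72.
The quadratic factors as (λ - 6)·(λ - 12).
Eigenvalues: -2, 6, 12.

-2, 6, 12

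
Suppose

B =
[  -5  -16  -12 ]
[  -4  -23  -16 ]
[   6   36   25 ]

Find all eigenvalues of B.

The characteristic polynomial is p(λ) = det(λI - B).
Cofactor expansion gives p(λ) = λ^3 + 3λ^2 - λ - 3.
Rational-root test: λ = -3 gives p(-3) = 0.
Factor out (λ + 3): p(λ) = (λ + 3)·(λ^2 - 1).
The quadratic factors as (λ + 1)·(λ - 1).
Eigenvalues: -3, -1, 1.

-3, -1, 1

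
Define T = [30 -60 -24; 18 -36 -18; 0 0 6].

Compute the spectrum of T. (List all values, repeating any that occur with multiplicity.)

Set up det(rI - T) = 0.
Cofactor expansion gives p(r) = r^3 - 36r.
Try r = -6: p(-6) = 0, so -6 is a root.
Dividing by (r + 6) leaves r^2 - 6r.
The quadratic factors as r·(r - 6).
Eigenvalues: -6, 0, 6.

-6, 0, 6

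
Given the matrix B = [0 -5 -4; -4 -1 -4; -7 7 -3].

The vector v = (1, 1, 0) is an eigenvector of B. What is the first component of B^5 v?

First find the eigenvalue: Bv = (-5, -5, 0) = -5·(1, 1, 0), so λ = -5.
Then B^5 v = λ^5·v = (-5)^5·(1, 1, 0) = -3125·(1, 1, 0) = (-3125, -3125, 0).

-3125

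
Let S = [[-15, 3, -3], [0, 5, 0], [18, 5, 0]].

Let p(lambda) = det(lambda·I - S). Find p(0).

p(0) = det(0·I − S) = det(−S) = (−1)^3·det(S).
det(S) = 270, so p(0) = -270.

-270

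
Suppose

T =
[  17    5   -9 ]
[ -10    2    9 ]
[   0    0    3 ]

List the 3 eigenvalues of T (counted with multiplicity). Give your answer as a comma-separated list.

Compute the characteristic polynomial p(r) = det(rI - T).
Expanding along the first row, p(r) = r^3 - 22r^2 + 141r - 252.
Since p(7) = 0, r = 7 is a root.
Factor out (r - 7): p(r) = (r - 7)·(r^2 - 15r + 36).
The quadratic factors as (r - 3)·(r - 12).
Eigenvalues: 3, 7, 12.

3, 7, 12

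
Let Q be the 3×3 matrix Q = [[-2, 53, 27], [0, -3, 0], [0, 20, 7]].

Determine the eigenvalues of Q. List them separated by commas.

-3, -2, 7

The characteristic polynomial is p(λ) = det(λI - Q).
Cofactor expansion gives p(λ) = λ^3 - 2λ^2 - 29λ - 42.
Try λ = -2: p(-2) = 0, so -2 is a root.
Dividing by (λ + 2) leaves λ^2 - 4λ - 21.
The quadratic factors as (λ + 3)·(λ - 7).
Eigenvalues: -3, -2, 7.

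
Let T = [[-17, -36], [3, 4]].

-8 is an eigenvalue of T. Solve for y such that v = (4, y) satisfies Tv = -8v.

-1

We need (T + 8I)v = 0.
T + 8I = [[-9, -36], [3, 12]].
Row 1: (-9)·4 + (-36)·y = 0
Row 2: (3)·4 + (12)·y = 0
Solving gives y = -1.
Check: T·(4, -1) = (-32, 8) = -8·(4, -1).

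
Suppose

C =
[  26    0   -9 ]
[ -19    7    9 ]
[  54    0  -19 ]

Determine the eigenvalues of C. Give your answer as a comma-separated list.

Compute the characteristic polynomial p(s) = det(sI - C).
Expanding the 3×3 determinant: p(s) = s^3 - 14s^2 + 41s + 56.
Rational-root test: s = 8 gives p(8) = 0.
Dividing by (s - 8) leaves s^2 - 6s - 7.
The quadratic factors as (s + 1)·(s - 7).
Eigenvalues: -1, 7, 8.

-1, 7, 8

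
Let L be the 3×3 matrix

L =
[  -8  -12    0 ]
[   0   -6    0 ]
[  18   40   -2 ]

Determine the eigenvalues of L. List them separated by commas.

Set up det(λI - L) = 0.
Cofactor expansion gives p(λ) = λ^3 + 16λ^2 + 76λ + 96.
Rational-root test: λ = -2 gives p(-2) = 0.
Factor out (λ + 2): p(λ) = (λ + 2)·(λ^2 + 14λ + 48).
The quadratic factors as (λ + 8)·(λ + 6).
Eigenvalues: -8, -6, -2.

-8, -6, -2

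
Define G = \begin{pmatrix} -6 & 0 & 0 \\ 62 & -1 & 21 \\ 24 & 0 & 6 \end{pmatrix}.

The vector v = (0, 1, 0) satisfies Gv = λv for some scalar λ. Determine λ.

Compute Gv: G·(0, 1, 0) = (0, -1, 0).
Since Gv = λv, compare component 2: -1 = λ·1, so λ = -1.

-1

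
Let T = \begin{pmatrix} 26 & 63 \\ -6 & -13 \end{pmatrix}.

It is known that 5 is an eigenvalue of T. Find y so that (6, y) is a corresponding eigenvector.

We need (T - 5I)v = 0.
T - 5I = [[21, 63], [-6, -18]].
Row 1: (21)·6 + (63)·y = 0
Row 2: (-6)·6 + (-18)·y = 0
Solving gives y = -2.
Check: T·(6, -2) = (30, -10) = 5·(6, -2).

-2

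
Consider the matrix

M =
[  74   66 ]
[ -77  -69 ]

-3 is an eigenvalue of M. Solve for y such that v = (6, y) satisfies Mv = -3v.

We need (M + 3I)v = 0.
M + 3I = [[77, 66], [-77, -66]].
Row 1: (77)·6 + (66)·y = 0
Row 2: (-77)·6 + (-66)·y = 0
Solving gives y = -7.
Check: M·(6, -7) = (-18, 21) = -3·(6, -7).

-7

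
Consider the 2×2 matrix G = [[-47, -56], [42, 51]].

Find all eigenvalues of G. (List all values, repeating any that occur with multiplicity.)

-5, 9

det(G - sI) = (-47 - s)(51 - s) - (-56)·(42) = s^2 - 4s - 45.
This factors as (s + 5)·(s - 9) = 0.
Eigenvalues: -5, 9.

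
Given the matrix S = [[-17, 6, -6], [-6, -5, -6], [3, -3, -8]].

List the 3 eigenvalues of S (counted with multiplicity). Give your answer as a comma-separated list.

Compute the characteristic polynomial p(t) = det(tI - S).
Cofactor expansion gives p(t) = t^3 + 30t^2 + 297t + 968.
Since p(-8) = 0, t = -8 is a root.
Factor out (t + 8): p(t) = (t + 8)·(t^2 + 22t + 121).
The quadratic factor is (t + 11)^2.
Eigenvalues: -11, -11, -8.

-11, -11, -8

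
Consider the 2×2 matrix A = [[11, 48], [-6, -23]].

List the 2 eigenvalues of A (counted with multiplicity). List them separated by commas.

det(A - μI) = (11 - μ)(-23 - μ) - (48)·(-6) = μ^2 + 12μ + 35.
This factors as (μ + 7)·(μ + 5) = 0.
Eigenvalues: -7, -5.

-7, -5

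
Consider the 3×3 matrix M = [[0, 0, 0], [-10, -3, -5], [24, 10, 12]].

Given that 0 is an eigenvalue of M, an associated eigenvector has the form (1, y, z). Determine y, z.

We need (M)v = 0.
M = [[0, 0, 0], [-10, -3, -5], [24, 10, 12]].
Row 1: (0)·1 + (0)·y + (0)·z = 0
Row 2: (-10)·1 + (-3)·y + (-5)·z = 0
Row 3: (24)·1 + (10)·y + (12)·z = 0
Solving gives y = 0, z = -2.
Check: M·(1, 0, -2) = (0, 0, 0) = 0·(1, 0, -2).

0, -2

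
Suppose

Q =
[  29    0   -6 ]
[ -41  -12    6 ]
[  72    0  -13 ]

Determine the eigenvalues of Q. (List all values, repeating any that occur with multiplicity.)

Set up det(rI - Q) = 0.
Expanding along the first row, p(r) = r^3 - 4r^2 - 137r + 660.
Try r = 11: p(11) = 0, so 11 is a root.
Factor out (r - 11): p(r) = (r - 11)·(r^2 + 7r - 60).
The quadratic factors as (r + 12)·(r - 5).
Eigenvalues: -12, 5, 11.

-12, 5, 11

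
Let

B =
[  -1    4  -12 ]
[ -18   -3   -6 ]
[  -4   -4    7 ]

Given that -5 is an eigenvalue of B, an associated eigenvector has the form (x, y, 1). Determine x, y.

0, 3

We need (B + 5I)v = 0.
B + 5I = [[4, 4, -12], [-18, 2, -6], [-4, -4, 12]].
Row 1: (4)·x + (4)·y + (-12)·1 = 0
Row 2: (-18)·x + (2)·y + (-6)·1 = 0
Row 3: (-4)·x + (-4)·y + (12)·1 = 0
Solving gives x = 0, y = 3.
Check: B·(0, 3, 1) = (0, -15, -5) = -5·(0, 3, 1).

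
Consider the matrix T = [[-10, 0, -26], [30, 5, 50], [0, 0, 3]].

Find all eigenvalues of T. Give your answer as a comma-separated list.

The characteristic polynomial is p(t) = det(tI - T).
Expanding the 3×3 determinant: p(t) = t^3 + 2t^2 - 65t + 150.
Since p(-10) = 0, t = -10 is a root.
Factor out (t + 10): p(t) = (t + 10)·(t^2 - 8t + 15).
The quadratic factors as (t - 3)·(t - 5).
Eigenvalues: -10, 3, 5.

-10, 3, 5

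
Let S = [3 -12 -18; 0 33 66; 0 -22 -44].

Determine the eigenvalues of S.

Set up det(sI - S) = 0.
Expanding along the first row, p(s) = s^3 + 8s^2 - 33s.
Try s = 0: p(0) = 0, so 0 is a root.
Dividing by s leaves s^2 + 8s - 33.
The quadratic factors as (s + 11)·(s - 3).
Eigenvalues: -11, 0, 3.

-11, 0, 3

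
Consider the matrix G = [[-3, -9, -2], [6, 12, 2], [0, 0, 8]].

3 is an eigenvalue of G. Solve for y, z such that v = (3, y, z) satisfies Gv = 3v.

We need (G - 3I)v = 0.
G - 3I = [[-6, -9, -2], [6, 9, 2], [0, 0, 5]].
Row 1: (-6)·3 + (-9)·y + (-2)·z = 0
Row 2: (6)·3 + (9)·y + (2)·z = 0
Row 3: (0)·3 + (0)·y + (5)·z = 0
Solving gives y = -2, z = 0.
Check: G·(3, -2, 0) = (9, -6, 0) = 3·(3, -2, 0).

-2, 0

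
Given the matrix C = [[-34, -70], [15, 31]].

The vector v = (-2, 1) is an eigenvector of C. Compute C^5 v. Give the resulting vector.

(-2, 1)

First find the eigenvalue: Cv = (-2, 1) = 1·(-2, 1), so λ = 1.
Then C^5 v = λ^5·v = 1^5·(-2, 1) = 1·(-2, 1) = (-2, 1).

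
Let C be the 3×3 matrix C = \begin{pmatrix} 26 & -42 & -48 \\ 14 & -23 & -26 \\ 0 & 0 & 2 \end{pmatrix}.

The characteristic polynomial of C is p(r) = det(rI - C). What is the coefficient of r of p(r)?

p(r) = r^3 - 5r^2 - 4r + 20.
The coefficient of r is -4.

-4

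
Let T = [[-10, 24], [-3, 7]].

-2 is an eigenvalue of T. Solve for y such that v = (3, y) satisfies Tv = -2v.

We need (T + 2I)v = 0.
T + 2I = [[-8, 24], [-3, 9]].
Row 1: (-8)·3 + (24)·y = 0
Row 2: (-3)·3 + (9)·y = 0
Solving gives y = 1.
Check: T·(3, 1) = (-6, -2) = -2·(3, 1).

1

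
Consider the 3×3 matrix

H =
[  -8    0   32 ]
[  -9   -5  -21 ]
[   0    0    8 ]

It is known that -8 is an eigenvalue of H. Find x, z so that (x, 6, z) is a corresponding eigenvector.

2, 0

We need (H + 8I)v = 0.
H + 8I = [[0, 0, 32], [-9, 3, -21], [0, 0, 16]].
Row 1: (0)·x + (0)·6 + (32)·z = 0
Row 2: (-9)·x + (3)·6 + (-21)·z = 0
Row 3: (0)·x + (0)·6 + (16)·z = 0
Solving gives x = 2, z = 0.
Check: H·(2, 6, 0) = (-16, -48, 0) = -8·(2, 6, 0).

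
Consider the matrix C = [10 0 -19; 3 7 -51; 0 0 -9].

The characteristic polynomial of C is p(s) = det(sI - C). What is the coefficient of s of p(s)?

-83

p(s) = s^3 - 8s^2 - 83s + 630.
The coefficient of s is -83.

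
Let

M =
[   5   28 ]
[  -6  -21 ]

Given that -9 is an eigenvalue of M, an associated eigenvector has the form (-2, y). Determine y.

We need (M + 9I)v = 0.
M + 9I = [[14, 28], [-6, -12]].
Row 1: (14)·-2 + (28)·y = 0
Row 2: (-6)·-2 + (-12)·y = 0
Solving gives y = 1.
Check: M·(-2, 1) = (18, -9) = -9·(-2, 1).

1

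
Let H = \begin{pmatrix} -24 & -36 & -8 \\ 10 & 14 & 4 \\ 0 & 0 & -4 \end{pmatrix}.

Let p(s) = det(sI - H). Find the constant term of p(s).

p(s) = s^3 + 14s^2 + 64s + 96.
The constant term is 96.

96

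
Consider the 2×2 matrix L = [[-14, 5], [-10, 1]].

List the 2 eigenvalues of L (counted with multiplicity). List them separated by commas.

-9, -4

det(L - tI) = (-14 - t)(1 - t) - (5)·(-10) = t^2 + 13t + 36.
This factors as (t + 9)·(t + 4) = 0.
Eigenvalues: -9, -4.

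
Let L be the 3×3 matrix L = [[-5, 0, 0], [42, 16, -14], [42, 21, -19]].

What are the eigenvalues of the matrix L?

-5, -5, 2

Compute the characteristic polynomial p(s) = det(sI - L).
Cofactor expansion gives p(s) = s^3 + 8s^2 + 5s - 50.
Since p(2) = 0, s = 2 is a root.
Factor out (s - 2): p(s) = (s - 2)·(s^2 + 10s + 25).
The quadratic factor is (s + 5)^2.
Eigenvalues: -5, -5, 2.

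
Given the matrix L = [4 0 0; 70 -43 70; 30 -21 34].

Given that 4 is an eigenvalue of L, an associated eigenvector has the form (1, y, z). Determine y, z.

0, -1

We need (L - 4I)v = 0.
L - 4I = [[0, 0, 0], [70, -47, 70], [30, -21, 30]].
Row 1: (0)·1 + (0)·y + (0)·z = 0
Row 2: (70)·1 + (-47)·y + (70)·z = 0
Row 3: (30)·1 + (-21)·y + (30)·z = 0
Solving gives y = 0, z = -1.
Check: L·(1, 0, -1) = (4, 0, -4) = 4·(1, 0, -1).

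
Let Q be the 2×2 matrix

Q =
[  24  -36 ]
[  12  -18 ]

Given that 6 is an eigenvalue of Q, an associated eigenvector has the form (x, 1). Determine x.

We need (Q - 6I)v = 0.
Q - 6I = [[18, -36], [12, -24]].
Row 1: (18)·x + (-36)·1 = 0
Row 2: (12)·x + (-24)·1 = 0
Solving gives x = 2.
Check: Q·(2, 1) = (12, 6) = 6·(2, 1).

2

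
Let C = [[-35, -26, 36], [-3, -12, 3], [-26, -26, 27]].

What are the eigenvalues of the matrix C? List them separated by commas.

-12, -9, 1

The characteristic polynomial is p(lambda) = det(lambda·I - C).
Expanding the 3×3 determinant: p(lambda) = lambda^3 + 20·lambda^2 + 87·lambda - 108.
Try lambda = -9: p(-9) = 0, so -9 is a root.
Dividing by (lambda + 9) leaves lambda^2 + 11·lambda - 12.
The quadratic factors as (lambda + 12)·(lambda - 1).
Eigenvalues: -12, -9, 1.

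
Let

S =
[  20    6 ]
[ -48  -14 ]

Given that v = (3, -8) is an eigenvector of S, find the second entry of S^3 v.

First find the eigenvalue: Sv = (12, -32) = 4·(3, -8), so λ = 4.
Then S^3 v = λ^3·v = 4^3·(3, -8) = 64·(3, -8) = (192, -512).

-512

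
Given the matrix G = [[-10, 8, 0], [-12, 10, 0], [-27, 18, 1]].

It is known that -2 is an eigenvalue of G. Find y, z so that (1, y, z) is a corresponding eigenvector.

1, 3

We need (G + 2I)v = 0.
G + 2I = [[-8, 8, 0], [-12, 12, 0], [-27, 18, 3]].
Row 1: (-8)·1 + (8)·y + (0)·z = 0
Row 2: (-12)·1 + (12)·y + (0)·z = 0
Row 3: (-27)·1 + (18)·y + (3)·z = 0
Solving gives y = 1, z = 3.
Check: G·(1, 1, 3) = (-2, -2, -6) = -2·(1, 1, 3).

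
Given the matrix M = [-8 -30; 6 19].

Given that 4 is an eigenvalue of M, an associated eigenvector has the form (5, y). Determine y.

-2

We need (M - 4I)v = 0.
M - 4I = [[-12, -30], [6, 15]].
Row 1: (-12)·5 + (-30)·y = 0
Row 2: (6)·5 + (15)·y = 0
Solving gives y = -2.
Check: M·(5, -2) = (20, -8) = 4·(5, -2).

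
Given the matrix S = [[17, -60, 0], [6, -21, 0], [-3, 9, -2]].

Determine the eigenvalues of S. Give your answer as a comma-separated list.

-3, -2, -1

The characteristic polynomial is p(t) = det(tI - S).
Expanding along the first row, p(t) = t^3 + 6t^2 + 11t + 6.
Try t = -1: p(-1) = 0, so -1 is a root.
Factor out (t + 1): p(t) = (t + 1)·(t^2 + 5t + 6).
The quadratic factors as (t + 3)·(t + 2).
Eigenvalues: -3, -2, -1.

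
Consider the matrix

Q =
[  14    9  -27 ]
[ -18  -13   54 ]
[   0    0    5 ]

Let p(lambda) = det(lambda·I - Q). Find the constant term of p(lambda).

100

p(lambda) = lambda^3 - 6·lambda^2 - 15·lambda + 100.
The constant term is 100.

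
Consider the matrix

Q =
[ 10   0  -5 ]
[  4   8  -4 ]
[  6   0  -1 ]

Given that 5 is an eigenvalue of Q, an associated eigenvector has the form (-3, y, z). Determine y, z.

We need (Q - 5I)v = 0.
Q - 5I = [[5, 0, -5], [4, 3, -4], [6, 0, -6]].
Row 1: (5)·-3 + (0)·y + (-5)·z = 0
Row 2: (4)·-3 + (3)·y + (-4)·z = 0
Row 3: (6)·-3 + (0)·y + (-6)·z = 0
Solving gives y = 0, z = -3.
Check: Q·(-3, 0, -3) = (-15, 0, -15) = 5·(-3, 0, -3).

0, -3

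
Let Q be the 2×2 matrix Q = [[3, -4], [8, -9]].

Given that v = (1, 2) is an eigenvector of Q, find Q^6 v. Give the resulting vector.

(15625, 31250)

First find the eigenvalue: Qv = (-5, -10) = -5·(1, 2), so λ = -5.
Then Q^6 v = λ^6·v = (-5)^6·(1, 2) = 15625·(1, 2) = (15625, 31250).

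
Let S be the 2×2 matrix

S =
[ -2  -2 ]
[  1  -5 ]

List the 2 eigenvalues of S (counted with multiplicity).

-4, -3

det(S - lambda·I) = (-2 - lambda)(-5 - lambda) - (-2)·(1) = lambda^2 + 7·lambda + 12.
This factors as (lambda + 4)·(lambda + 3) = 0.
Eigenvalues: -4, -3.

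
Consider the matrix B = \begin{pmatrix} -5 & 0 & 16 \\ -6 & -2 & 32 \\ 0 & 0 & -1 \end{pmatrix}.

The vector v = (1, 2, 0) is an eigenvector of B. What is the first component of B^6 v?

First find the eigenvalue: Bv = (-5, -10, 0) = -5·(1, 2, 0), so λ = -5.
Then B^6 v = λ^6·v = (-5)^6·(1, 2, 0) = 15625·(1, 2, 0) = (15625, 31250, 0).

15625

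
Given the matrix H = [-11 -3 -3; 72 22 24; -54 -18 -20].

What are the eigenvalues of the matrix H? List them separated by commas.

Set up det(λI - H) = 0.
Cofactor expansion gives p(λ) = λ^3 + 9λ^2 + 24λ + 20.
Try λ = -5: p(-5) = 0, so -5 is a root.
Factor out (λ + 5): p(λ) = (λ + 5)·(λ^2 + 4λ + 4).
The quadratic factor is (λ + 2)^2.
Eigenvalues: -5, -2, -2.

-5, -2, -2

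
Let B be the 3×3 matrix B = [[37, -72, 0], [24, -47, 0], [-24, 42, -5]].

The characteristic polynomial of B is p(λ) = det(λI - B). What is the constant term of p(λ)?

-55

p(λ) = λ^3 + 15λ^2 + 39λ - 55.
The constant term is -55.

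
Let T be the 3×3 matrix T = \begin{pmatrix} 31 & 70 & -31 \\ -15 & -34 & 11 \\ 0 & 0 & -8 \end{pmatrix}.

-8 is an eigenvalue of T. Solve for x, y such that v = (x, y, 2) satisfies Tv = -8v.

We need (T + 8I)v = 0.
T + 8I = [[39, 70, -31], [-15, -26, 11], [0, 0, 0]].
Row 1: (39)·x + (70)·y + (-31)·2 = 0
Row 2: (-15)·x + (-26)·y + (11)·2 = 0
Row 3: (0)·x + (0)·y + (0)·2 = 0
Solving gives x = -2, y = 2.
Check: T·(-2, 2, 2) = (16, -16, -16) = -8·(-2, 2, 2).

-2, 2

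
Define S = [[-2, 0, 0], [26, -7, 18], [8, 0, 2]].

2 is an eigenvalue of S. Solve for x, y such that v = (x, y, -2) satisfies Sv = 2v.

We need (S - 2I)v = 0.
S - 2I = [[-4, 0, 0], [26, -9, 18], [8, 0, 0]].
Row 1: (-4)·x + (0)·y + (0)·-2 = 0
Row 2: (26)·x + (-9)·y + (18)·-2 = 0
Row 3: (8)·x + (0)·y + (0)·-2 = 0
Solving gives x = 0, y = -4.
Check: S·(0, -4, -2) = (0, -8, -4) = 2·(0, -4, -2).

0, -4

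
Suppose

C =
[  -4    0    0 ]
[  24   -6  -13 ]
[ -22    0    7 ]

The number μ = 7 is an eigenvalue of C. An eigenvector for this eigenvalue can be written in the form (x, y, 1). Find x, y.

0, -1

We need (C - 7I)v = 0.
C - 7I = [[-11, 0, 0], [24, -13, -13], [-22, 0, 0]].
Row 1: (-11)·x + (0)·y + (0)·1 = 0
Row 2: (24)·x + (-13)·y + (-13)·1 = 0
Row 3: (-22)·x + (0)·y + (0)·1 = 0
Solving gives x = 0, y = -1.
Check: C·(0, -1, 1) = (0, -7, 7) = 7·(0, -1, 1).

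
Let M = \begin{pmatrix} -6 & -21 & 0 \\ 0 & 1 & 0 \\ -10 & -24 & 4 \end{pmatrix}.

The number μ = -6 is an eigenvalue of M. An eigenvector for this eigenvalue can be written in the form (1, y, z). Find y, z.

We need (M + 6I)v = 0.
M + 6I = [[0, -21, 0], [0, 7, 0], [-10, -24, 10]].
Row 1: (0)·1 + (-21)·y + (0)·z = 0
Row 2: (0)·1 + (7)·y + (0)·z = 0
Row 3: (-10)·1 + (-24)·y + (10)·z = 0
Solving gives y = 0, z = 1.
Check: M·(1, 0, 1) = (-6, 0, -6) = -6·(1, 0, 1).

0, 1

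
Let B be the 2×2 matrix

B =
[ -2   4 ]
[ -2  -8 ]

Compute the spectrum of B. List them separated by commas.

det(B - λI) = (-2 - λ)(-8 - λ) - (4)·(-2) = λ^2 + 10λ + 24.
This factors as (λ + 6)·(λ + 4) = 0.
Eigenvalues: -6, -4.

-6, -4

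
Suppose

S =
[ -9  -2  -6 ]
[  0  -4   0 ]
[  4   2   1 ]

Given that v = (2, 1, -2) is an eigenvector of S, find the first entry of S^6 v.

8192

First find the eigenvalue: Sv = (-8, -4, 8) = -4·(2, 1, -2), so λ = -4.
Then S^6 v = λ^6·v = (-4)^6·(2, 1, -2) = 4096·(2, 1, -2) = (8192, 4096, -8192).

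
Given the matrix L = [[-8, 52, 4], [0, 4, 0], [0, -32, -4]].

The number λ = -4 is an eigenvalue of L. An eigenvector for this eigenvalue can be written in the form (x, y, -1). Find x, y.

We need (L + 4I)v = 0.
L + 4I = [[-4, 52, 4], [0, 8, 0], [0, -32, 0]].
Row 1: (-4)·x + (52)·y + (4)·-1 = 0
Row 2: (0)·x + (8)·y + (0)·-1 = 0
Row 3: (0)·x + (-32)·y + (0)·-1 = 0
Solving gives x = -1, y = 0.
Check: L·(-1, 0, -1) = (4, 0, 4) = -4·(-1, 0, -1).

-1, 0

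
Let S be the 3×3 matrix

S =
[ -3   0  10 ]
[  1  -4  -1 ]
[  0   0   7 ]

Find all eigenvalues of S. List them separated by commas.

-4, -3, 7

Compute the characteristic polynomial p(lambda) = det(lambda·I - S).
Expanding along the first row, p(lambda) = lambda^3 - 37·lambda - 84.
Rational-root test: lambda = -3 gives p(-3) = 0.
Dividing by (lambda + 3) leaves lambda^2 - 3·lambda - 28.
The quadratic factors as (lambda + 4)·(lambda - 7).
Eigenvalues: -4, -3, 7.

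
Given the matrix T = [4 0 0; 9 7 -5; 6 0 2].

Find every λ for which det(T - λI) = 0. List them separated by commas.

2, 4, 7

The characteristic polynomial is p(s) = det(sI - T).
Cofactor expansion gives p(s) = s^3 - 13s^2 + 50s - 56.
Try s = 2: p(2) = 0, so 2 is a root.
Factor out (s - 2): p(s) = (s - 2)·(s^2 - 11s + 28).
The quadratic factors as (s - 4)·(s - 7).
Eigenvalues: 2, 4, 7.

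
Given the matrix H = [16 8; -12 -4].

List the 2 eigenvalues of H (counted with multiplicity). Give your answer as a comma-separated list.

4, 8

det(H - sI) = (16 - s)(-4 - s) - (8)·(-12) = s^2 - 12s + 32.
This factors as (s - 4)·(s - 8) = 0.
Eigenvalues: 4, 8.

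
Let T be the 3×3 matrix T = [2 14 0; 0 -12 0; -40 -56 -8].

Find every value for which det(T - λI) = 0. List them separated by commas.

-12, -8, 2

Set up det(sI - T) = 0.
Expanding along the first row, p(s) = s^3 + 18s^2 + 56s - 192.
Rational-root test: s = -12 gives p(-12) = 0.
Dividing by (s + 12) leaves s^2 + 6s - 16.
The quadratic factors as (s + 8)·(s - 2).
Eigenvalues: -12, -8, 2.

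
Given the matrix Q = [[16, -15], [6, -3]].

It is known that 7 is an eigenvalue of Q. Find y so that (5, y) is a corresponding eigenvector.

We need (Q - 7I)v = 0.
Q - 7I = [[9, -15], [6, -10]].
Row 1: (9)·5 + (-15)·y = 0
Row 2: (6)·5 + (-10)·y = 0
Solving gives y = 3.
Check: Q·(5, 3) = (35, 21) = 7·(5, 3).

3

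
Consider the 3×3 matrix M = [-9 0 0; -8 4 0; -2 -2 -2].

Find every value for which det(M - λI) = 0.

-9, -2, 4

M is lower triangular, so its eigenvalues are the diagonal entries.
Diagonal: -9, 4, -2.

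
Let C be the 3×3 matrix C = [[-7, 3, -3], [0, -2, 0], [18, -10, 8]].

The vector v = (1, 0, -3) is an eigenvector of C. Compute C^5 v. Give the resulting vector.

(32, 0, -96)

First find the eigenvalue: Cv = (2, 0, -6) = 2·(1, 0, -3), so λ = 2.
Then C^5 v = λ^5·v = 2^5·(1, 0, -3) = 32·(1, 0, -3) = (32, 0, -96).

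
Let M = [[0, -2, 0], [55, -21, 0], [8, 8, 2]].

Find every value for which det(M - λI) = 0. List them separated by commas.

-11, -10, 2

The characteristic polynomial is p(lambda) = det(lambda·I - M).
Cofactor expansion gives p(lambda) = lambda^3 + 19·lambda^2 + 68·lambda - 220.
Rational-root test: lambda = 2 gives p(2) = 0.
Factor out (lambda - 2): p(lambda) = (lambda - 2)·(lambda^2 + 21·lambda + 110).
The quadratic factors as (lambda + 11)·(lambda + 10).
Eigenvalues: -11, -10, 2.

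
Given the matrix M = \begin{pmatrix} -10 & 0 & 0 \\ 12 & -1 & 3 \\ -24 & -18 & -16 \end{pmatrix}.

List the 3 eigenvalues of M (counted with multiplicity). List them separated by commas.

The characteristic polynomial is p(lambda) = det(lambda·I - M).
Expanding the 3×3 determinant: p(lambda) = lambda^3 + 27·lambda^2 + 240·lambda + 700.
Since p(-10) = 0, lambda = -10 is a root.
Dividing by (lambda + 10) leaves lambda^2 + 17·lambda + 70.
The quadratic factors as (lambda + 10)·(lambda + 7).
Eigenvalues: -10, -10, -7.

-10, -10, -7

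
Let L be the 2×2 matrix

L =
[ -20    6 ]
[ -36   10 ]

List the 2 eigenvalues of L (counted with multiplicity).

-8, -2

det(L - lambda·I) = (-20 - lambda)(10 - lambda) - (6)·(-36) = lambda^2 + 10·lambda + 16.
This factors as (lambda + 8)·(lambda + 2) = 0.
Eigenvalues: -8, -2.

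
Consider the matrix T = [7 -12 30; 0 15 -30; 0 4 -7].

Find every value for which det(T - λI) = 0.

3, 5, 7

The characteristic polynomial is p(s) = det(sI - T).
Expanding along the first row, p(s) = s^3 - 15s^2 + 71s - 105.
Rational-root test: s = 5 gives p(5) = 0.
Dividing by (s - 5) leaves s^2 - 10s + 21.
The quadratic factors as (s - 3)·(s - 7).
Eigenvalues: 3, 5, 7.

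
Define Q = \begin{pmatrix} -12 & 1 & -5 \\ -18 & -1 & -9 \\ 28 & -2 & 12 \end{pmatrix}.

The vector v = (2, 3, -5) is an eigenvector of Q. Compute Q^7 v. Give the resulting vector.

First find the eigenvalue: Qv = (4, 6, -10) = 2·(2, 3, -5), so λ = 2.
Then Q^7 v = λ^7·v = 2^7·(2, 3, -5) = 128·(2, 3, -5) = (256, 384, -640).

(256, 384, -640)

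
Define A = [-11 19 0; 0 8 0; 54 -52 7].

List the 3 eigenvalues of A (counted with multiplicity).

Compute the characteristic polynomial p(λ) = det(λI - A).
Cofactor expansion gives p(λ) = λ^3 - 4λ^2 - 109λ + 616.
Rational-root test: λ = 8 gives p(8) = 0.
Factor out (λ - 8): p(λ) = (λ - 8)·(λ^2 + 4λ - 77).
The quadratic factors as (λ + 11)·(λ - 7).
Eigenvalues: -11, 7, 8.

-11, 7, 8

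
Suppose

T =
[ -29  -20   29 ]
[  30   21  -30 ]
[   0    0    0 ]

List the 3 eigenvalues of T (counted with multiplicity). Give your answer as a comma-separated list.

-9, 0, 1

The characteristic polynomial is p(s) = det(sI - T).
Cofactor expansion gives p(s) = s^3 + 8s^2 - 9s.
Try s = 0: p(0) = 0, so 0 is a root.
Dividing by s leaves s^2 + 8s - 9.
The quadratic factors as (s + 9)·(s - 1).
Eigenvalues: -9, 0, 1.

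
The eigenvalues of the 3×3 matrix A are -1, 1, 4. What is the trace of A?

4

trace(A) is the sum of the eigenvalues: (-1) + (1) + (4) = 4.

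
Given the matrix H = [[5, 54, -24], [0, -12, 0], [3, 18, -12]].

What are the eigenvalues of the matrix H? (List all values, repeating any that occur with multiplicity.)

Set up det(λI - H) = 0.
Expanding along the first row, p(λ) = λ^3 + 19λ^2 + 96λ + 144.
Try λ = -3: p(-3) = 0, so -3 is a root.
Dividing by (λ + 3) leaves λ^2 + 16λ + 48.
The quadratic factors as (λ + 12)·(λ + 4).
Eigenvalues: -12, -4, -3.

-12, -4, -3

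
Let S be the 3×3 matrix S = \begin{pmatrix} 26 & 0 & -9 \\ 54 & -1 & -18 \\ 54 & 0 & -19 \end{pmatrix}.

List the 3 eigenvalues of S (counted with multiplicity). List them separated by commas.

Set up det(lambda·I - S) = 0.
Cofactor expansion gives p(lambda) = lambda^3 - 6·lambda^2 - 15·lambda - 8.
Rational-root test: lambda = -1 gives p(-1) = 0.
Factor out (lambda + 1): p(lambda) = (lambda + 1)·(lambda^2 - 7·lambda - 8).
The quadratic factors as (lambda + 1)·(lambda - 8).
Eigenvalues: -1, -1, 8.

-1, -1, 8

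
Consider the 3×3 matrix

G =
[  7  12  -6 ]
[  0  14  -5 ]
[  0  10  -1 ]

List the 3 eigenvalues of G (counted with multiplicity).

4, 7, 9

The characteristic polynomial is p(μ) = det(μI - G).
Expanding the 3×3 determinant: p(μ) = μ^3 - 20μ^2 + 127μ - 252.
Since p(4) = 0, μ = 4 is a root.
Dividing by (μ - 4) leaves μ^2 - 16μ + 63.
The quadratic factors as (μ - 7)·(μ - 9).
Eigenvalues: 4, 7, 9.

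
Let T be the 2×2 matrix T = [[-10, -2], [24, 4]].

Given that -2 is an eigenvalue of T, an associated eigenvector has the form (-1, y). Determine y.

4

We need (T + 2I)v = 0.
T + 2I = [[-8, -2], [24, 6]].
Row 1: (-8)·-1 + (-2)·y = 0
Row 2: (24)·-1 + (6)·y = 0
Solving gives y = 4.
Check: T·(-1, 4) = (2, -8) = -2·(-1, 4).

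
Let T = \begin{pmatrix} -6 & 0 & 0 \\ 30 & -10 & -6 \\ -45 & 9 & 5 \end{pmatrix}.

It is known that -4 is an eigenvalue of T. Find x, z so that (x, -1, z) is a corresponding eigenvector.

0, 1

We need (T + 4I)v = 0.
T + 4I = [[-2, 0, 0], [30, -6, -6], [-45, 9, 9]].
Row 1: (-2)·x + (0)·-1 + (0)·z = 0
Row 2: (30)·x + (-6)·-1 + (-6)·z = 0
Row 3: (-45)·x + (9)·-1 + (9)·z = 0
Solving gives x = 0, z = 1.
Check: T·(0, -1, 1) = (0, 4, -4) = -4·(0, -1, 1).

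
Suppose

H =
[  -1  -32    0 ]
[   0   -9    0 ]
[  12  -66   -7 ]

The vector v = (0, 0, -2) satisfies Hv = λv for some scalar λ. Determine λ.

-7

Compute Hv: H·(0, 0, -2) = (0, 0, 14).
Since Hv = λv, compare component 3: 14 = λ·-2, so λ = -7.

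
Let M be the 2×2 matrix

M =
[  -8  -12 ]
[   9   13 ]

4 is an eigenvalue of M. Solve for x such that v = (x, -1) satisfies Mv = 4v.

1

We need (M - 4I)v = 0.
M - 4I = [[-12, -12], [9, 9]].
Row 1: (-12)·x + (-12)·-1 = 0
Row 2: (9)·x + (9)·-1 = 0
Solving gives x = 1.
Check: M·(1, -1) = (4, -4) = 4·(1, -1).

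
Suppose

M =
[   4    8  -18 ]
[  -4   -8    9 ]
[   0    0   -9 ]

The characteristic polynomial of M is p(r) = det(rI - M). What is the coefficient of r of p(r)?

36

p(r) = r^3 + 13r^2 + 36r.
The coefficient of r is 36.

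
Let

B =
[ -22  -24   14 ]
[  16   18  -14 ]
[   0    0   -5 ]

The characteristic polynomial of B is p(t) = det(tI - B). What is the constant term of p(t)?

-60

p(t) = t^3 + 9t^2 + 8t - 60.
The constant term is -60.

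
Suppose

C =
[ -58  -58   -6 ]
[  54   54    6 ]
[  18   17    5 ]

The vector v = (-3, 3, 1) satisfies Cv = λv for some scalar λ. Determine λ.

Compute Cv: C·(-3, 3, 1) = (-6, 6, 2).
Since Cv = λv, compare component 1: -6 = λ·-3, so λ = 2.

2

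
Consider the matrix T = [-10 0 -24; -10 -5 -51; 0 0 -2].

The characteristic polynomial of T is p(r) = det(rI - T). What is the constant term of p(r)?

p(r) = r^3 + 17r^2 + 80r + 100.
The constant term is 100.

100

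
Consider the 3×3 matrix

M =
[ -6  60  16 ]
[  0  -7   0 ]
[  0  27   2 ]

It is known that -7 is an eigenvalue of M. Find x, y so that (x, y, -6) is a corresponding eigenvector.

We need (M + 7I)v = 0.
M + 7I = [[1, 60, 16], [0, 0, 0], [0, 27, 9]].
Row 1: (1)·x + (60)·y + (16)·-6 = 0
Row 2: (0)·x + (0)·y + (0)·-6 = 0
Row 3: (0)·x + (27)·y + (9)·-6 = 0
Solving gives x = -24, y = 2.
Check: M·(-24, 2, -6) = (168, -14, 42) = -7·(-24, 2, -6).

-24, 2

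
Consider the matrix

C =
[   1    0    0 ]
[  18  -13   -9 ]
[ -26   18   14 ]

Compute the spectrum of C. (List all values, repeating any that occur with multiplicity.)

-4, 1, 5

Set up det(lambda·I - C) = 0.
Cofactor expansion gives p(lambda) = lambda^3 - 2·lambda^2 - 19·lambda + 20.
Since p(1) = 0, lambda = 1 is a root.
Dividing by (lambda - 1) leaves lambda^2 - lambda - 20.
The quadratic factors as (lambda + 4)·(lambda - 5).
Eigenvalues: -4, 1, 5.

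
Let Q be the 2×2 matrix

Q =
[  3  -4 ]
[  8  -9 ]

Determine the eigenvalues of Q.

-5, -1

det(Q - μI) = (3 - μ)(-9 - μ) - (-4)·(8) = μ^2 + 6μ + 5.
This factors as (μ + 5)·(μ + 1) = 0.
Eigenvalues: -5, -1.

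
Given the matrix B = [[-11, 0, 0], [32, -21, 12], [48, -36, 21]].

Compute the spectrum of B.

-11, -3, 3

The characteristic polynomial is p(t) = det(tI - B).
Expanding along the first row, p(t) = t^3 + 11t^2 - 9t - 99.
Rational-root test: t = -3 gives p(-3) = 0.
Factor out (t + 3): p(t) = (t + 3)·(t^2 + 8t - 33).
The quadratic factors as (t + 11)·(t - 3).
Eigenvalues: -11, -3, 3.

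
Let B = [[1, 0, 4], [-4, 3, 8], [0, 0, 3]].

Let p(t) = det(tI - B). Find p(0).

-9

p(0) = det(0·I − B) = det(−B) = (−1)^3·det(B).
det(B) = 9, so p(0) = -9.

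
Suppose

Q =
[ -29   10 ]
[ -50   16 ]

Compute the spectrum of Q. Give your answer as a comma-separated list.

det(Q - sI) = (-29 - s)(16 - s) - (10)·(-50) = s^2 + 13s + 36.
This factors as (s + 9)·(s + 4) = 0.
Eigenvalues: -9, -4.

-9, -4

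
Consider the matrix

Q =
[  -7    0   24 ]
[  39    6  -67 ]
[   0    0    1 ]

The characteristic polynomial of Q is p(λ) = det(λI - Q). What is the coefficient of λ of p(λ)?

p(λ) = λ^3 - 43λ + 42.
The coefficient of λ is -43.

-43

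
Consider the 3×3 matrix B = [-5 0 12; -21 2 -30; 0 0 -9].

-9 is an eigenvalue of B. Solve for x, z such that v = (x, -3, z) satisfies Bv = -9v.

We need (B + 9I)v = 0.
B + 9I = [[4, 0, 12], [-21, 11, -30], [0, 0, 0]].
Row 1: (4)·x + (0)·-3 + (12)·z = 0
Row 2: (-21)·x + (11)·-3 + (-30)·z = 0
Row 3: (0)·x + (0)·-3 + (0)·z = 0
Solving gives x = -3, z = 1.
Check: B·(-3, -3, 1) = (27, 27, -9) = -9·(-3, -3, 1).

-3, 1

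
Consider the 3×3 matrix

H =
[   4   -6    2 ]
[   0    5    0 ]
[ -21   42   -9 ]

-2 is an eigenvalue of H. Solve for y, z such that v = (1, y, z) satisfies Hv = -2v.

We need (H + 2I)v = 0.
H + 2I = [[6, -6, 2], [0, 7, 0], [-21, 42, -7]].
Row 1: (6)·1 + (-6)·y + (2)·z = 0
Row 2: (0)·1 + (7)·y + (0)·z = 0
Row 3: (-21)·1 + (42)·y + (-7)·z = 0
Solving gives y = 0, z = -3.
Check: H·(1, 0, -3) = (-2, 0, 6) = -2·(1, 0, -3).

0, -3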